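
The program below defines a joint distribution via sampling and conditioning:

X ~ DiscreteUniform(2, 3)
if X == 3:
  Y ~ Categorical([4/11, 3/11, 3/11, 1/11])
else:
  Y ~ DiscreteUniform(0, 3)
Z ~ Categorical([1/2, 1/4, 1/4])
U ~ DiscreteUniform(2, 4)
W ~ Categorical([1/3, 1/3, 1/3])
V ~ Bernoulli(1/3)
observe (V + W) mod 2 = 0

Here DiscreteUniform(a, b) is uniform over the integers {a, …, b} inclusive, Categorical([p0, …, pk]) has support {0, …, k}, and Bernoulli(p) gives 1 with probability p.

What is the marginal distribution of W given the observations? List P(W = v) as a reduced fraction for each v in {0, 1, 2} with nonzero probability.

P(W=0) = 2/5, P(W=1) = 1/5, P(W=2) = 2/5

Enumerate traces; 216 have nonzero weight after conditioning:
  (X=2, Y=0, Z=0, U=2, W=0, V=0) weight 1/216
  (X=2, Y=0, Z=0, U=2, W=1, V=1) weight 1/432
  (X=2, Y=0, Z=0, U=2, W=2, V=0) weight 1/216
  (X=2, Y=0, Z=0, U=3, W=0, V=0) weight 1/216
  (X=2, Y=0, Z=0, U=3, W=1, V=1) weight 1/432
  (X=2, Y=0, Z=0, U=3, W=2, V=0) weight 1/216
  (X=2, Y=0, Z=0, U=4, W=0, V=0) weight 1/216
  (X=2, Y=0, Z=0, U=4, W=1, V=1) weight 1/432
  … 208 more
Group by W:
  weight(W=0) = 2/9
  weight(W=1) = 1/9
  weight(W=2) = 2/9
Total weight = 2/9 + 1/9 + 2/9 = 5/9
P(W=0 | obs) = 2/9 / 5/9 = 2/5
P(W=1 | obs) = 1/9 / 5/9 = 1/5
P(W=2 | obs) = 2/9 / 5/9 = 2/5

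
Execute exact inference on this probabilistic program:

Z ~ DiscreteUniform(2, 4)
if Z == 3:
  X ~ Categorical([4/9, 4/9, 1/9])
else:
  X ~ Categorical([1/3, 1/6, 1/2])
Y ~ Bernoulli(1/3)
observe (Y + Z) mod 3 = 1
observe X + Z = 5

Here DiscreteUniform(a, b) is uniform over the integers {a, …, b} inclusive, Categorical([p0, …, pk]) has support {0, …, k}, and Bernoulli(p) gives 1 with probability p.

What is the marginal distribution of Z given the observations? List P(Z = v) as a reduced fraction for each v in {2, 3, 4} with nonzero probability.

P(Z=3) = 1/4, P(Z=4) = 3/4

Enumerate traces; 2 have nonzero weight after conditioning:
  (Z=3, X=2, Y=1) weight 1/81
  (Z=4, X=1, Y=0) weight 1/27
Group by Z:
  weight(Z=3) = 1/81
  weight(Z=4) = 1/27
Total weight = 1/81 + 1/27 = 4/81
P(Z=3 | obs) = 1/81 / 4/81 = 1/4
P(Z=4 | obs) = 1/27 / 4/81 = 3/4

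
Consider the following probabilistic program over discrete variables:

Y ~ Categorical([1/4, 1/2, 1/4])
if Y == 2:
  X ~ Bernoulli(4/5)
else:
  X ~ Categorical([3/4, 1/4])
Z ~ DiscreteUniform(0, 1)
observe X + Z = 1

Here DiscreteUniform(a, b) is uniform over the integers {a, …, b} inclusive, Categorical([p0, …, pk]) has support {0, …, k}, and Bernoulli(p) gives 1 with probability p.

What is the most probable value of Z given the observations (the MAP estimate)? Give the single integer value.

argmax_v P(Z = v | obs) = 1

Enumerate traces; 6 have nonzero weight after conditioning:
  (Y=0, X=0, Z=1) weight 3/32
  (Y=0, X=1, Z=0) weight 1/32
  (Y=1, X=0, Z=1) weight 3/16
  (Y=1, X=1, Z=0) weight 1/16
  (Y=2, X=0, Z=1) weight 1/40
  (Y=2, X=1, Z=0) weight 1/10
Group by Z:
  weight(Z=0) = 31/160
  weight(Z=1) = 49/160
Total weight = 31/160 + 49/160 = 1/2
P(Z=0 | obs) = 31/160 / 1/2 = 31/80
P(Z=1 | obs) = 49/160 / 1/2 = 49/80
argmax = 1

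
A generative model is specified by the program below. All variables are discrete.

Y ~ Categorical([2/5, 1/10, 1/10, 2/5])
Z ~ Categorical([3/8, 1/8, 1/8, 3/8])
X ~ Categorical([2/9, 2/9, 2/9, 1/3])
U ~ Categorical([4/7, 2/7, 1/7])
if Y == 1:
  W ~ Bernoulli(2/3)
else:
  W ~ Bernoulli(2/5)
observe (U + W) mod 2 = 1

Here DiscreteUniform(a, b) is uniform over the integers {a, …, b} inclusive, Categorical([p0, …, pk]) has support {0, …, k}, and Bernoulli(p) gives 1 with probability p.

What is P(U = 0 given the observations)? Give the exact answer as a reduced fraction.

Enumerate traces; 192 have nonzero weight after conditioning:
  (Y=0, Z=0, X=0, U=0, W=1) weight 4/525
  (Y=0, Z=0, X=0, U=1, W=0) weight 1/175
  (Y=0, Z=0, X=0, U=2, W=1) weight 1/525
  (Y=0, Z=0, X=1, U=0, W=1) weight 4/525
  (Y=0, Z=0, X=1, U=1, W=0) weight 1/175
  (Y=0, Z=0, X=1, U=2, W=1) weight 1/525
  (Y=0, Z=0, X=2, U=0, W=1) weight 4/525
  (Y=0, Z=0, X=2, U=1, W=0) weight 1/175
  … 184 more
Group by U:
  weight(U=0) = 128/525
  weight(U=1) = 86/525
  weight(U=2) = 32/525
Total weight = 128/525 + 86/525 + 32/525 = 82/175
P(U=0 | obs) = 128/525 / 82/175 = 64/123
P(U=1 | obs) = 86/525 / 82/175 = 43/123
P(U=2 | obs) = 32/525 / 82/175 = 16/123

P(U = 0 | obs) = 64/123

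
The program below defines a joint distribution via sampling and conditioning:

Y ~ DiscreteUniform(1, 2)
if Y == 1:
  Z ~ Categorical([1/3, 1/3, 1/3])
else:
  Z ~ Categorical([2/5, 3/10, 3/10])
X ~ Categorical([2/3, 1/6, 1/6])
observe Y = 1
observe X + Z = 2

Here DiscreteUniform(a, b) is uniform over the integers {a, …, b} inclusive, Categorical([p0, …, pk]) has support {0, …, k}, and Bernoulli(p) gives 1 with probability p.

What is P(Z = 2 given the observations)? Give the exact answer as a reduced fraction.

Enumerate traces; 3 have nonzero weight after conditioning:
  (Y=1, Z=0, X=2) weight 1/36
  (Y=1, Z=1, X=1) weight 1/36
  (Y=1, Z=2, X=0) weight 1/9
Group by Z:
  weight(Z=0) = 1/36
  weight(Z=1) = 1/36
  weight(Z=2) = 1/9
Total weight = 1/36 + 1/36 + 1/9 = 1/6
P(Z=0 | obs) = 1/36 / 1/6 = 1/6
P(Z=1 | obs) = 1/36 / 1/6 = 1/6
P(Z=2 | obs) = 1/9 / 1/6 = 2/3

P(Z = 2 | obs) = 2/3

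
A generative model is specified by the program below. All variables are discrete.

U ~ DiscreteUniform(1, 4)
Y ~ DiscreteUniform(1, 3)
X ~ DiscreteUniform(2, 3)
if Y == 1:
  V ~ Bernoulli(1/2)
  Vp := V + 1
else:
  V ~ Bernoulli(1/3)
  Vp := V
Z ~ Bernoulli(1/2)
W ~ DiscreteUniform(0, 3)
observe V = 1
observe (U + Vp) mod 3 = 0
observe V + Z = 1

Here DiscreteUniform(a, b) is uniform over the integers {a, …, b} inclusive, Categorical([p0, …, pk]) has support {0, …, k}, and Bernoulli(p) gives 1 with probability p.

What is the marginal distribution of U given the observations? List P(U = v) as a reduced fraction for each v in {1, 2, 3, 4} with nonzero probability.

P(U=1) = 3/10, P(U=2) = 2/5, P(U=4) = 3/10

Enumerate traces; 32 have nonzero weight after conditioning:
  (U=1, Y=1, X=2, V=1, Z=0, W=0) weight 1/384
  (U=1, Y=1, X=2, V=1, Z=0, W=1) weight 1/384
  (U=1, Y=1, X=2, V=1, Z=0, W=2) weight 1/384
  (U=1, Y=1, X=2, V=1, Z=0, W=3) weight 1/384
  (U=1, Y=1, X=3, V=1, Z=0, W=0) weight 1/384
  (U=1, Y=1, X=3, V=1, Z=0, W=1) weight 1/384
  (U=1, Y=1, X=3, V=1, Z=0, W=2) weight 1/384
  (U=1, Y=1, X=3, V=1, Z=0, W=3) weight 1/384
  (U=2, Y=2, X=2, V=1, Z=0, W=0) weight 1/576
  (U=4, Y=1, X=2, V=1, Z=0, W=0) weight 1/384
  … 22 more
Group by U:
  weight(U=1) = 1/48
  weight(U=2) = 1/36
  weight(U=4) = 1/48
Total weight = 1/48 + 1/36 + 1/48 = 5/72
P(U=1 | obs) = 1/48 / 5/72 = 3/10
P(U=2 | obs) = 1/36 / 5/72 = 2/5
P(U=4 | obs) = 1/48 / 5/72 = 3/10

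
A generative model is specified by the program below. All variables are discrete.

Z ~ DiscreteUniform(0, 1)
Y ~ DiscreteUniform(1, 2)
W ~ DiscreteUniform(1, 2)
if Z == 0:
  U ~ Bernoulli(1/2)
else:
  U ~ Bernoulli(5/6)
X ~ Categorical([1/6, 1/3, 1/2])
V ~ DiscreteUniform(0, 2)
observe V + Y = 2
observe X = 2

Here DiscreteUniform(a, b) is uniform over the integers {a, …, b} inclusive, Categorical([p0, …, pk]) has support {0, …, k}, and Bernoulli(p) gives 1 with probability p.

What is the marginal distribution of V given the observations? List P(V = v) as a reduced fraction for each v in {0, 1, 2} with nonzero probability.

P(V=0) = 1/2, P(V=1) = 1/2

Enumerate traces; 16 have nonzero weight after conditioning:
  (Z=0, Y=1, W=1, U=0, X=2, V=1) weight 1/96
  (Z=0, Y=1, W=1, U=1, X=2, V=1) weight 1/96
  (Z=0, Y=1, W=2, U=0, X=2, V=1) weight 1/96
  (Z=0, Y=1, W=2, U=1, X=2, V=1) weight 1/96
  (Z=0, Y=2, W=1, U=0, X=2, V=0) weight 1/96
  (Z=0, Y=2, W=1, U=1, X=2, V=0) weight 1/96
  (Z=0, Y=2, W=2, U=0, X=2, V=0) weight 1/96
  (Z=0, Y=2, W=2, U=1, X=2, V=0) weight 1/96
  … 8 more
Group by V:
  weight(V=0) = 1/12
  weight(V=1) = 1/12
Total weight = 1/12 + 1/12 = 1/6
P(V=0 | obs) = 1/12 / 1/6 = 1/2
P(V=1 | obs) = 1/12 / 1/6 = 1/2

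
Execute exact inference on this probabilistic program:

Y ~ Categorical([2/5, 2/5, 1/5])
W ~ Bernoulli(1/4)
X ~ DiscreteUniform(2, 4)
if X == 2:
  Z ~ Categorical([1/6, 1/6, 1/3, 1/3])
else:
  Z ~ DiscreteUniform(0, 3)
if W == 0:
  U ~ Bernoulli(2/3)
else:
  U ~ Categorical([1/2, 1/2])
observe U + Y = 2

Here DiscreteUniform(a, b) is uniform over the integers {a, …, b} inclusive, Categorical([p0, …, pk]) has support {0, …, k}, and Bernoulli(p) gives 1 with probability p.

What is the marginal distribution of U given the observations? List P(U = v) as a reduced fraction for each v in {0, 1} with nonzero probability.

Enumerate traces; 48 have nonzero weight after conditioning:
  (Y=1, W=0, X=2, Z=0, U=1) weight 1/90
  (Y=1, W=0, X=2, Z=1, U=1) weight 1/90
  (Y=1, W=0, X=2, Z=2, U=1) weight 1/45
  (Y=1, W=0, X=2, Z=3, U=1) weight 1/45
  (Y=1, W=0, X=3, Z=0, U=1) weight 1/60
  (Y=1, W=0, X=3, Z=1, U=1) weight 1/60
  (Y=1, W=0, X=3, Z=2, U=1) weight 1/60
  (Y=1, W=0, X=3, Z=3, U=1) weight 1/60
  (Y=2, W=0, X=2, Z=0, U=0) weight 1/360
  … 39 more
Group by U:
  weight(U=0) = 3/40
  weight(U=1) = 1/4
Total weight = 3/40 + 1/4 = 13/40
P(U=0 | obs) = 3/40 / 13/40 = 3/13
P(U=1 | obs) = 1/4 / 13/40 = 10/13

P(U=0) = 3/13, P(U=1) = 10/13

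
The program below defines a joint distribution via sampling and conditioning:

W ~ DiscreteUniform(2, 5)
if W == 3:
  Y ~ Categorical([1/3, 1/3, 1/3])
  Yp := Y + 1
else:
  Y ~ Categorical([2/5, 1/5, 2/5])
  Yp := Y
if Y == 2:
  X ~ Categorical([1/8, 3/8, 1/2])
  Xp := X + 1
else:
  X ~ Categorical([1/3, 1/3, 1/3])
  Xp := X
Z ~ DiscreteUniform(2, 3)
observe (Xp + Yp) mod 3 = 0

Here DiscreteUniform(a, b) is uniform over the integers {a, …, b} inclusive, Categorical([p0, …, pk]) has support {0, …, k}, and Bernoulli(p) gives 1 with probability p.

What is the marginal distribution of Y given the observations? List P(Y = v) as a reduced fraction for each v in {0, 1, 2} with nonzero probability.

Enumerate traces; 24 have nonzero weight after conditioning:
  (W=2, Y=0, X=0, Z=2) weight 1/60
  (W=2, Y=0, X=0, Z=3) weight 1/60
  (W=2, Y=1, X=2, Z=2) weight 1/120
  (W=2, Y=1, X=2, Z=3) weight 1/120
  (W=2, Y=2, X=0, Z=2) weight 1/160
  (W=2, Y=2, X=0, Z=3) weight 1/160
  (W=3, Y=0, X=2, Z=2) weight 1/72
  (W=3, Y=0, X=2, Z=3) weight 1/72
  … 16 more
Group by Y:
  weight(Y=0) = 23/180
  weight(Y=1) = 7/90
  weight(Y=2) = 19/240
Total weight = 23/180 + 7/90 + 19/240 = 41/144
P(Y=0 | obs) = 23/180 / 41/144 = 92/205
P(Y=1 | obs) = 7/90 / 41/144 = 56/205
P(Y=2 | obs) = 19/240 / 41/144 = 57/205

P(Y=0) = 92/205, P(Y=1) = 56/205, P(Y=2) = 57/205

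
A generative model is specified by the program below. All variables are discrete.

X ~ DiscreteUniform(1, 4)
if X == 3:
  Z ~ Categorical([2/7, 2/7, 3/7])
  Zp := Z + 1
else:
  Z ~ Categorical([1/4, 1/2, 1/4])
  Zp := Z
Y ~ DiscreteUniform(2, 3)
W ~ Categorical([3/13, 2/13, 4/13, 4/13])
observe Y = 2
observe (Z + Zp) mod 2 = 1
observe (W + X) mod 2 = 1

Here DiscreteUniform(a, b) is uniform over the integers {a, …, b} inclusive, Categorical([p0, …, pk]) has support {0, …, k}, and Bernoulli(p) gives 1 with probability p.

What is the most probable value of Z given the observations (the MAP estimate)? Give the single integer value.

Enumerate traces; 6 have nonzero weight after conditioning:
  (X=3, Z=0, Y=2, W=0) weight 3/364
  (X=3, Z=0, Y=2, W=2) weight 1/91
  (X=3, Z=1, Y=2, W=0) weight 3/364
  (X=3, Z=1, Y=2, W=2) weight 1/91
  (X=3, Z=2, Y=2, W=0) weight 9/728
  (X=3, Z=2, Y=2, W=2) weight 3/182
Group by Z:
  weight(Z=0) = 1/52
  weight(Z=1) = 1/52
  weight(Z=2) = 3/104
Total weight = 1/52 + 1/52 + 3/104 = 7/104
P(Z=0 | obs) = 1/52 / 7/104 = 2/7
P(Z=1 | obs) = 1/52 / 7/104 = 2/7
P(Z=2 | obs) = 3/104 / 7/104 = 3/7
argmax = 2

argmax_v P(Z = v | obs) = 2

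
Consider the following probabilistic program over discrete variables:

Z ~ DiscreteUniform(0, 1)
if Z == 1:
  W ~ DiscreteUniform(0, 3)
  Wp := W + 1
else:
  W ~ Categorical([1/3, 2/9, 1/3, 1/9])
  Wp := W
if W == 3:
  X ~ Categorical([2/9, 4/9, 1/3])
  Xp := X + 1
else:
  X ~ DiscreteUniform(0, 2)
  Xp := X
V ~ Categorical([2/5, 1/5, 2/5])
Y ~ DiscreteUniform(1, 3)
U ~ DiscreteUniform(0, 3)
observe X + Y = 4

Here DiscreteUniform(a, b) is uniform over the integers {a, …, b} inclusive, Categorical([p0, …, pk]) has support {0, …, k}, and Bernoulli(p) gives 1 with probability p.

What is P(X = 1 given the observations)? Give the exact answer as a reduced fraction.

P(X = 1 | obs) = 229/445

Enumerate traces; 192 have nonzero weight after conditioning:
  (Z=0, W=0, X=1, V=0, Y=3, U=0) weight 1/540
  (Z=0, W=0, X=1, V=0, Y=3, U=1) weight 1/540
  (Z=0, W=0, X=1, V=0, Y=3, U=2) weight 1/540
  (Z=0, W=0, X=1, V=0, Y=3, U=3) weight 1/540
  (Z=0, W=0, X=1, V=1, Y=3, U=0) weight 1/1080
  (Z=0, W=0, X=1, V=1, Y=3, U=1) weight 1/1080
  (Z=0, W=0, X=1, V=1, Y=3, U=2) weight 1/1080
  (Z=0, W=0, X=1, V=1, Y=3, U=3) weight 1/1080
  (Z=0, W=0, X=2, V=0, Y=2, U=0) weight 1/540
  … 183 more
Group by X:
  weight(X=1) = 229/1944
  weight(X=2) = 1/9
Total weight = 229/1944 + 1/9 = 445/1944
P(X=1 | obs) = 229/1944 / 445/1944 = 229/445
P(X=2 | obs) = 1/9 / 445/1944 = 216/445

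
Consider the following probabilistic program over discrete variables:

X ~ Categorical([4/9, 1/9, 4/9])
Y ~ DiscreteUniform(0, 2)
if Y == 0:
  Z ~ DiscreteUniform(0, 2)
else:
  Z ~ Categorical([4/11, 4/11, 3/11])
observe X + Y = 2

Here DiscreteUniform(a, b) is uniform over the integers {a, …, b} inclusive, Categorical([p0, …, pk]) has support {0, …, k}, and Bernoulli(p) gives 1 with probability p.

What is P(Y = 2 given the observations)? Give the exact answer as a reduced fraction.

Enumerate traces; 9 have nonzero weight after conditioning:
  (X=0, Y=2, Z=0) weight 16/297
  (X=0, Y=2, Z=1) weight 16/297
  (X=0, Y=2, Z=2) weight 4/99
  (X=1, Y=1, Z=0) weight 4/297
  (X=1, Y=1, Z=1) weight 4/297
  (X=1, Y=1, Z=2) weight 1/99
  (X=2, Y=0, Z=0) weight 4/81
  (X=2, Y=0, Z=1) weight 4/81
  … 1 more
Group by Y:
  weight(Y=0) = 4/27
  weight(Y=1) = 1/27
  weight(Y=2) = 4/27
Total weight = 4/27 + 1/27 + 4/27 = 1/3
P(Y=0 | obs) = 4/27 / 1/3 = 4/9
P(Y=1 | obs) = 1/27 / 1/3 = 1/9
P(Y=2 | obs) = 4/27 / 1/3 = 4/9

P(Y = 2 | obs) = 4/9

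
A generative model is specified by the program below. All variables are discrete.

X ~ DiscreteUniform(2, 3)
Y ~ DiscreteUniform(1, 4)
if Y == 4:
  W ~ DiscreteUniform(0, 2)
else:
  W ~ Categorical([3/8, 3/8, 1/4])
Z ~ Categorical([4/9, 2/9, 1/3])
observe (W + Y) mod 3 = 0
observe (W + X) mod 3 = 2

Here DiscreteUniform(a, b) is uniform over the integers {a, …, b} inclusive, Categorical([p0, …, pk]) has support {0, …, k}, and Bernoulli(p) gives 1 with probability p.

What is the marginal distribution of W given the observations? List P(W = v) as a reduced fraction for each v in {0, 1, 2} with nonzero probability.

P(W=0) = 9/23, P(W=2) = 14/23

Enumerate traces; 9 have nonzero weight after conditioning:
  (X=2, Y=3, W=0, Z=0) weight 1/48
  (X=2, Y=3, W=0, Z=1) weight 1/96
  (X=2, Y=3, W=0, Z=2) weight 1/64
  (X=3, Y=1, W=2, Z=0) weight 1/72
  (X=3, Y=1, W=2, Z=1) weight 1/144
  (X=3, Y=1, W=2, Z=2) weight 1/96
  (X=3, Y=4, W=2, Z=0) weight 1/54
  (X=3, Y=4, W=2, Z=1) weight 1/108
  … 1 more
Group by W:
  weight(W=0) = 3/64
  weight(W=2) = 7/96
Total weight = 3/64 + 7/96 = 23/192
P(W=0 | obs) = 3/64 / 23/192 = 9/23
P(W=2 | obs) = 7/96 / 23/192 = 14/23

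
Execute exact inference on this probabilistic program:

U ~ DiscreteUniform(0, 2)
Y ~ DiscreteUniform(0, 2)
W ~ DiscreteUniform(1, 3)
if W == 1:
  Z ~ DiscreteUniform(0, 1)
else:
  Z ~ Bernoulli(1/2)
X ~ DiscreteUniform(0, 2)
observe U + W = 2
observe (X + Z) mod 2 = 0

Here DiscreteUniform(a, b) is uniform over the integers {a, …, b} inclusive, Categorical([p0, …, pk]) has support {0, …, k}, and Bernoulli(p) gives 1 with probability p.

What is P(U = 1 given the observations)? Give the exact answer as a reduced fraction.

Enumerate traces; 18 have nonzero weight after conditioning:
  (U=0, Y=0, W=2, Z=0, X=0) weight 1/162
  (U=0, Y=0, W=2, Z=0, X=2) weight 1/162
  (U=0, Y=0, W=2, Z=1, X=1) weight 1/162
  (U=0, Y=1, W=2, Z=0, X=0) weight 1/162
  (U=0, Y=1, W=2, Z=0, X=2) weight 1/162
  (U=0, Y=1, W=2, Z=1, X=1) weight 1/162
  (U=0, Y=2, W=2, Z=0, X=0) weight 1/162
  (U=0, Y=2, W=2, Z=0, X=2) weight 1/162
  (U=1, Y=0, W=1, Z=0, X=0) weight 1/162
  … 9 more
Group by U:
  weight(U=0) = 1/18
  weight(U=1) = 1/18
Total weight = 1/18 + 1/18 = 1/9
P(U=0 | obs) = 1/18 / 1/9 = 1/2
P(U=1 | obs) = 1/18 / 1/9 = 1/2

P(U = 1 | obs) = 1/2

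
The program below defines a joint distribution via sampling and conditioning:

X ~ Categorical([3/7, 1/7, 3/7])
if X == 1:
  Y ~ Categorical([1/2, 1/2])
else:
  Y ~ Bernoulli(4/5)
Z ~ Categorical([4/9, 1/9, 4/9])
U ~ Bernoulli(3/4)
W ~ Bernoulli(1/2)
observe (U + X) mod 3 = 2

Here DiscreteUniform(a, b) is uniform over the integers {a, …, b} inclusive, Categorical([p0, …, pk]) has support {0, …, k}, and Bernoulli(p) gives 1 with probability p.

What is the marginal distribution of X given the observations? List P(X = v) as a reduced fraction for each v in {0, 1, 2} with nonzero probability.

Enumerate traces; 24 have nonzero weight after conditioning:
  (X=1, Y=0, Z=0, U=1, W=0) weight 1/84
  (X=1, Y=0, Z=0, U=1, W=1) weight 1/84
  (X=1, Y=0, Z=1, U=1, W=0) weight 1/336
  (X=1, Y=0, Z=1, U=1, W=1) weight 1/336
  (X=1, Y=0, Z=2, U=1, W=0) weight 1/84
  (X=1, Y=0, Z=2, U=1, W=1) weight 1/84
  (X=1, Y=1, Z=0, U=1, W=0) weight 1/84
  (X=1, Y=1, Z=0, U=1, W=1) weight 1/84
  (X=2, Y=0, Z=0, U=0, W=0) weight 1/210
  … 15 more
Group by X:
  weight(X=1) = 3/28
  weight(X=2) = 3/28
Total weight = 3/28 + 3/28 = 3/14
P(X=1 | obs) = 3/28 / 3/14 = 1/2
P(X=2 | obs) = 3/28 / 3/14 = 1/2

P(X=1) = 1/2, P(X=2) = 1/2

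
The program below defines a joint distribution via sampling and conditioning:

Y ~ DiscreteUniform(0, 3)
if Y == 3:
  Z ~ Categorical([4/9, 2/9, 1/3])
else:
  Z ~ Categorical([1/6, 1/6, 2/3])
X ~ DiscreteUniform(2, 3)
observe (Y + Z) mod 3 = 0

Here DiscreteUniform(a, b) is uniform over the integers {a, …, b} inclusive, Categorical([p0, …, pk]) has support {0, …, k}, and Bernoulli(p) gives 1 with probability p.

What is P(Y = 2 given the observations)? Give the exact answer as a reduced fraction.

P(Y = 2 | obs) = 3/26

Enumerate traces; 8 have nonzero weight after conditioning:
  (Y=0, Z=0, X=2) weight 1/48
  (Y=0, Z=0, X=3) weight 1/48
  (Y=1, Z=2, X=2) weight 1/12
  (Y=1, Z=2, X=3) weight 1/12
  (Y=2, Z=1, X=2) weight 1/48
  (Y=2, Z=1, X=3) weight 1/48
  (Y=3, Z=0, X=2) weight 1/18
  (Y=3, Z=0, X=3) weight 1/18
Group by Y:
  weight(Y=0) = 1/24
  weight(Y=1) = 1/6
  weight(Y=2) = 1/24
  weight(Y=3) = 1/9
Total weight = 1/24 + 1/6 + 1/24 + 1/9 = 13/36
P(Y=0 | obs) = 1/24 / 13/36 = 3/26
P(Y=1 | obs) = 1/6 / 13/36 = 6/13
P(Y=2 | obs) = 1/24 / 13/36 = 3/26
P(Y=3 | obs) = 1/9 / 13/36 = 4/13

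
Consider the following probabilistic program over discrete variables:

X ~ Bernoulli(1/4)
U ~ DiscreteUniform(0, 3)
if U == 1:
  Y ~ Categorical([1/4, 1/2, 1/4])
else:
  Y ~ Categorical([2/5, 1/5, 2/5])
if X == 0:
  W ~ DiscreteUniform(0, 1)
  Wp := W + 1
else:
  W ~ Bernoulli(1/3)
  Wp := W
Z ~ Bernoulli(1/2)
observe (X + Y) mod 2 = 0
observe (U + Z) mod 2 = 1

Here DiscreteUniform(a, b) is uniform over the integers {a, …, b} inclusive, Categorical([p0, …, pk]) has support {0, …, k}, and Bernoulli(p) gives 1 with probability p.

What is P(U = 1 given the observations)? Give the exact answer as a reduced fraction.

Enumerate traces; 24 have nonzero weight after conditioning:
  (X=0, U=0, Y=0, W=0, Z=1) weight 3/160
  (X=0, U=0, Y=0, W=1, Z=1) weight 3/160
  (X=0, U=0, Y=2, W=0, Z=1) weight 3/160
  (X=0, U=0, Y=2, W=1, Z=1) weight 3/160
  (X=0, U=1, Y=0, W=0, Z=0) weight 3/256
  (X=0, U=1, Y=0, W=1, Z=0) weight 3/256
  (X=0, U=1, Y=2, W=0, Z=0) weight 3/256
  (X=0, U=1, Y=2, W=1, Z=0) weight 3/256
  (X=0, U=2, Y=0, W=0, Z=1) weight 3/160
  (X=0, U=3, Y=0, W=0, Z=0) weight 3/160
  … 14 more
Group by U:
  weight(U=0) = 13/160
  weight(U=1) = 1/16
  weight(U=2) = 13/160
  weight(U=3) = 13/160
Total weight = 13/160 + 1/16 + 13/160 + 13/160 = 49/160
P(U=0 | obs) = 13/160 / 49/160 = 13/49
P(U=1 | obs) = 1/16 / 49/160 = 10/49
P(U=2 | obs) = 13/160 / 49/160 = 13/49
P(U=3 | obs) = 13/160 / 49/160 = 13/49

P(U = 1 | obs) = 10/49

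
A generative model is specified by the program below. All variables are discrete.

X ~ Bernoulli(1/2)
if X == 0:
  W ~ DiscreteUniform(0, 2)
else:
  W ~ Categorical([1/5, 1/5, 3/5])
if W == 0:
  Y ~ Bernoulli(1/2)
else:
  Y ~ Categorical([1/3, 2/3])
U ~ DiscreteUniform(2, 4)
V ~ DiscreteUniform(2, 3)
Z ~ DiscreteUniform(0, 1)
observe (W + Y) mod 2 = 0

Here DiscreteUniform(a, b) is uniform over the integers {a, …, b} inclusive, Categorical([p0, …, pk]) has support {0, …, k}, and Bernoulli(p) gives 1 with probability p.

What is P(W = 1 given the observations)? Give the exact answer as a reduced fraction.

P(W = 1 | obs) = 8/21

Enumerate traces; 72 have nonzero weight after conditioning:
  (X=0, W=0, Y=0, U=2, V=2, Z=0) weight 1/144
  (X=0, W=0, Y=0, U=2, V=2, Z=1) weight 1/144
  (X=0, W=0, Y=0, U=2, V=3, Z=0) weight 1/144
  (X=0, W=0, Y=0, U=2, V=3, Z=1) weight 1/144
  (X=0, W=0, Y=0, U=3, V=2, Z=0) weight 1/144
  (X=0, W=0, Y=0, U=3, V=2, Z=1) weight 1/144
  (X=0, W=0, Y=0, U=3, V=3, Z=0) weight 1/144
  (X=0, W=0, Y=0, U=3, V=3, Z=1) weight 1/144
  (X=0, W=1, Y=1, U=2, V=2, Z=0) weight 1/108
  (X=0, W=2, Y=0, U=2, V=2, Z=0) weight 1/216
  … 62 more
Group by W:
  weight(W=0) = 2/15
  weight(W=1) = 8/45
  weight(W=2) = 7/45
Total weight = 2/15 + 8/45 + 7/45 = 7/15
P(W=0 | obs) = 2/15 / 7/15 = 2/7
P(W=1 | obs) = 8/45 / 7/15 = 8/21
P(W=2 | obs) = 7/45 / 7/15 = 1/3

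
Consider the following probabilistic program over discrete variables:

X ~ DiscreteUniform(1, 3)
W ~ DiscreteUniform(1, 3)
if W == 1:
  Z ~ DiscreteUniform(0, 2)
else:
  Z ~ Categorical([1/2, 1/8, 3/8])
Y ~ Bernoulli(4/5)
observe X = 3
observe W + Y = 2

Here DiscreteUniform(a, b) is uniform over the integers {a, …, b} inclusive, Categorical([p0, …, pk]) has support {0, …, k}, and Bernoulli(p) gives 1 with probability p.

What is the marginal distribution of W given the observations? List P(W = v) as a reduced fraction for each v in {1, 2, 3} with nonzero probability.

P(W=1) = 4/5, P(W=2) = 1/5

Enumerate traces; 6 have nonzero weight after conditioning:
  (X=3, W=1, Z=0, Y=1) weight 4/135
  (X=3, W=1, Z=1, Y=1) weight 4/135
  (X=3, W=1, Z=2, Y=1) weight 4/135
  (X=3, W=2, Z=0, Y=0) weight 1/90
  (X=3, W=2, Z=1, Y=0) weight 1/360
  (X=3, W=2, Z=2, Y=0) weight 1/120
Group by W:
  weight(W=1) = 4/45
  weight(W=2) = 1/45
Total weight = 4/45 + 1/45 = 1/9
P(W=1 | obs) = 4/45 / 1/9 = 4/5
P(W=2 | obs) = 1/45 / 1/9 = 1/5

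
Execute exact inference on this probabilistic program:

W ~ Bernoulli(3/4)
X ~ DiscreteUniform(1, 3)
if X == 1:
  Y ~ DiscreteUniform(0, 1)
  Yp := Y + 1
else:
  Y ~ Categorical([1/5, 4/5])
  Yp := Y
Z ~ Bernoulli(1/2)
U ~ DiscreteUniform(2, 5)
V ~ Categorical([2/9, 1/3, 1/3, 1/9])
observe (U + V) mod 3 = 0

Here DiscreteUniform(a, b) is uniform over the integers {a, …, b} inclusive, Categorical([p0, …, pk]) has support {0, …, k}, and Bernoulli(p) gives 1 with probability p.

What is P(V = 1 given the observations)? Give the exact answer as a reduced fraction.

P(V = 1 | obs) = 1/2

Enumerate traces; 120 have nonzero weight after conditioning:
  (W=0, X=1, Y=0, Z=0, U=2, V=1) weight 1/576
  (W=0, X=1, Y=0, Z=0, U=3, V=0) weight 1/864
  (W=0, X=1, Y=0, Z=0, U=3, V=3) weight 1/1728
  (W=0, X=1, Y=0, Z=0, U=4, V=2) weight 1/576
  (W=0, X=1, Y=0, Z=0, U=5, V=1) weight 1/576
  (W=0, X=1, Y=0, Z=1, U=2, V=1) weight 1/576
  (W=0, X=1, Y=0, Z=1, U=3, V=0) weight 1/864
  (W=0, X=1, Y=0, Z=1, U=3, V=3) weight 1/1728
  … 112 more
Group by V:
  weight(V=0) = 1/18
  weight(V=1) = 1/6
  weight(V=2) = 1/12
  weight(V=3) = 1/36
Total weight = 1/18 + 1/6 + 1/12 + 1/36 = 1/3
P(V=0 | obs) = 1/18 / 1/3 = 1/6
P(V=1 | obs) = 1/6 / 1/3 = 1/2
P(V=2 | obs) = 1/12 / 1/3 = 1/4
P(V=3 | obs) = 1/36 / 1/3 = 1/12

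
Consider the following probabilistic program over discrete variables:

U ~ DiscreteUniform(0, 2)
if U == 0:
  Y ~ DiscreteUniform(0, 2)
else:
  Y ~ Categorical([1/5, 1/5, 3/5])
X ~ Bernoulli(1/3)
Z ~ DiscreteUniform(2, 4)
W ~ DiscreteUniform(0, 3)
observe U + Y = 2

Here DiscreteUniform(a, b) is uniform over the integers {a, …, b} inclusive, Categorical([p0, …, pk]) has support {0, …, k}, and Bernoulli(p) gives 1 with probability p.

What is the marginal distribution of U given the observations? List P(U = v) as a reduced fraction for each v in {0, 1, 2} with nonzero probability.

Enumerate traces; 72 have nonzero weight after conditioning:
  (U=0, Y=2, X=0, Z=2, W=0) weight 1/162
  (U=0, Y=2, X=0, Z=2, W=1) weight 1/162
  (U=0, Y=2, X=0, Z=2, W=2) weight 1/162
  (U=0, Y=2, X=0, Z=2, W=3) weight 1/162
  (U=0, Y=2, X=0, Z=3, W=0) weight 1/162
  (U=0, Y=2, X=0, Z=3, W=1) weight 1/162
  (U=0, Y=2, X=0, Z=3, W=2) weight 1/162
  (U=0, Y=2, X=0, Z=3, W=3) weight 1/162
  (U=1, Y=1, X=0, Z=2, W=0) weight 1/270
  (U=2, Y=0, X=0, Z=2, W=0) weight 1/270
  … 62 more
Group by U:
  weight(U=0) = 1/9
  weight(U=1) = 1/15
  weight(U=2) = 1/15
Total weight = 1/9 + 1/15 + 1/15 = 11/45
P(U=0 | obs) = 1/9 / 11/45 = 5/11
P(U=1 | obs) = 1/15 / 11/45 = 3/11
P(U=2 | obs) = 1/15 / 11/45 = 3/11

P(U=0) = 5/11, P(U=1) = 3/11, P(U=2) = 3/11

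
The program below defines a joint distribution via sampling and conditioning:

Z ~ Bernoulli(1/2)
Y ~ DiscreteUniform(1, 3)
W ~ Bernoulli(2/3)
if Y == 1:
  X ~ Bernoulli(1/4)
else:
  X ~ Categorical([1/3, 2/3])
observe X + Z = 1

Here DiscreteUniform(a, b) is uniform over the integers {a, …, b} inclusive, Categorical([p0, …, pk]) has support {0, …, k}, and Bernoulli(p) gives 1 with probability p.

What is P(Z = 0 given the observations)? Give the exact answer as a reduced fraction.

Enumerate traces; 12 have nonzero weight after conditioning:
  (Z=0, Y=1, W=0, X=1) weight 1/72
  (Z=0, Y=1, W=1, X=1) weight 1/36
  (Z=0, Y=2, W=0, X=1) weight 1/27
  (Z=0, Y=2, W=1, X=1) weight 2/27
  (Z=0, Y=3, W=0, X=1) weight 1/27
  (Z=0, Y=3, W=1, X=1) weight 2/27
  (Z=1, Y=1, W=0, X=0) weight 1/24
  (Z=1, Y=1, W=1, X=0) weight 1/12
  … 4 more
Group by Z:
  weight(Z=0) = 19/72
  weight(Z=1) = 17/72
Total weight = 19/72 + 17/72 = 1/2
P(Z=0 | obs) = 19/72 / 1/2 = 19/36
P(Z=1 | obs) = 17/72 / 1/2 = 17/36

P(Z = 0 | obs) = 19/36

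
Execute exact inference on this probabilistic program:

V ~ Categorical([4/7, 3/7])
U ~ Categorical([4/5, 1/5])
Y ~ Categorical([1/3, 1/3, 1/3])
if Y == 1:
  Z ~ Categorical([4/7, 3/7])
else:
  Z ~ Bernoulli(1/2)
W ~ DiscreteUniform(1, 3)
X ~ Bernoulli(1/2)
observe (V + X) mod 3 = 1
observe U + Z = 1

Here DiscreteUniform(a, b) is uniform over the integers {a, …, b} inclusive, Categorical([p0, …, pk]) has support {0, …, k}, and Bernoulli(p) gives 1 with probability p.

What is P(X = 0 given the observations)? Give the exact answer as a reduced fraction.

P(X = 0 | obs) = 3/7

Enumerate traces; 36 have nonzero weight after conditioning:
  (V=0, U=0, Y=0, Z=1, W=1, X=1) weight 4/315
  (V=0, U=0, Y=0, Z=1, W=2, X=1) weight 4/315
  (V=0, U=0, Y=0, Z=1, W=3, X=1) weight 4/315
  (V=0, U=0, Y=1, Z=1, W=1, X=1) weight 8/735
  (V=0, U=0, Y=1, Z=1, W=2, X=1) weight 8/735
  (V=0, U=0, Y=1, Z=1, W=3, X=1) weight 8/735
  (V=0, U=0, Y=2, Z=1, W=1, X=1) weight 4/315
  (V=0, U=0, Y=2, Z=1, W=2, X=1) weight 4/315
  (V=1, U=0, Y=0, Z=1, W=1, X=0) weight 1/105
  … 27 more
Group by X:
  weight(X=0) = 51/490
  weight(X=1) = 34/245
Total weight = 51/490 + 34/245 = 17/70
P(X=0 | obs) = 51/490 / 17/70 = 3/7
P(X=1 | obs) = 34/245 / 17/70 = 4/7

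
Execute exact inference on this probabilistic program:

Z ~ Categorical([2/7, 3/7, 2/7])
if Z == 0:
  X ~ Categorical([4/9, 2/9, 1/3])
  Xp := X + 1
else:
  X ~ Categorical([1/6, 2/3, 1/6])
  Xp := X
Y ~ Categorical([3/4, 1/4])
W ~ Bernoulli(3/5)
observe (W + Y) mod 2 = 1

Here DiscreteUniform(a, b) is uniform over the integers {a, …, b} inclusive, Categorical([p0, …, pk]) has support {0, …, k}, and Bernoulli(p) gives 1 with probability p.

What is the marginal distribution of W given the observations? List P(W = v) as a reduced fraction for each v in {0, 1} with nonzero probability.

Enumerate traces; 18 have nonzero weight after conditioning:
  (Z=0, X=0, Y=0, W=1) weight 2/35
  (Z=0, X=0, Y=1, W=0) weight 4/315
  (Z=0, X=1, Y=0, W=1) weight 1/35
  (Z=0, X=1, Y=1, W=0) weight 2/315
  (Z=0, X=2, Y=0, W=1) weight 3/70
  (Z=0, X=2, Y=1, W=0) weight 1/105
  (Z=1, X=0, Y=0, W=1) weight 9/280
  (Z=1, X=0, Y=1, W=0) weight 1/140
  … 10 more
Group by W:
  weight(W=0) = 1/10
  weight(W=1) = 9/20
Total weight = 1/10 + 9/20 = 11/20
P(W=0 | obs) = 1/10 / 11/20 = 2/11
P(W=1 | obs) = 9/20 / 11/20 = 9/11

P(W=0) = 2/11, P(W=1) = 9/11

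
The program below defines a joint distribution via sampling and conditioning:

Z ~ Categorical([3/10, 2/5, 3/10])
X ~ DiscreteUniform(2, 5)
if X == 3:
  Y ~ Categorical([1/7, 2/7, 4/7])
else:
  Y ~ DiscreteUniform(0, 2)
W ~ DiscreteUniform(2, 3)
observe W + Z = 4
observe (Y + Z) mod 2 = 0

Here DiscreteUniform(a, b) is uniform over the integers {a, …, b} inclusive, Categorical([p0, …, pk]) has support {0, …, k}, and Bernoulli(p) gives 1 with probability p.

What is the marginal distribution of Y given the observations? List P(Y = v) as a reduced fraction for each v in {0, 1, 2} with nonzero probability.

Enumerate traces; 12 have nonzero weight after conditioning:
  (Z=1, X=2, Y=1, W=3) weight 1/60
  (Z=1, X=3, Y=1, W=3) weight 1/70
  (Z=1, X=4, Y=1, W=3) weight 1/60
  (Z=1, X=5, Y=1, W=3) weight 1/60
  (Z=2, X=2, Y=0, W=2) weight 1/80
  (Z=2, X=2, Y=2, W=2) weight 1/80
  (Z=2, X=3, Y=0, W=2) weight 3/560
  (Z=2, X=3, Y=2, W=2) weight 3/140
  … 4 more
Group by Y:
  weight(Y=0) = 3/70
  weight(Y=1) = 9/140
  weight(Y=2) = 33/560
Total weight = 3/70 + 9/140 + 33/560 = 93/560
P(Y=0 | obs) = 3/70 / 93/560 = 8/31
P(Y=1 | obs) = 9/140 / 93/560 = 12/31
P(Y=2 | obs) = 33/560 / 93/560 = 11/31

P(Y=0) = 8/31, P(Y=1) = 12/31, P(Y=2) = 11/31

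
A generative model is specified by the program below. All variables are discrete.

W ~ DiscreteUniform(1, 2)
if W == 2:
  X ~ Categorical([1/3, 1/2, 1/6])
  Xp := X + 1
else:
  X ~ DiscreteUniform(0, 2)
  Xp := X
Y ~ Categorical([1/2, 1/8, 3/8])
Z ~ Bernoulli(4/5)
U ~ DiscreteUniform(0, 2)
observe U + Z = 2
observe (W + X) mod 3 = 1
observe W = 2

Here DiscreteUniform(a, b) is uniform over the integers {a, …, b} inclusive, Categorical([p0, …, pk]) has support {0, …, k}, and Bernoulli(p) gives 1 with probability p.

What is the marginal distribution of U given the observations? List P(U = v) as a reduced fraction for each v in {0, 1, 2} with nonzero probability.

Enumerate traces; 6 have nonzero weight after conditioning:
  (W=2, X=2, Y=0, Z=0, U=2) weight 1/360
  (W=2, X=2, Y=0, Z=1, U=1) weight 1/90
  (W=2, X=2, Y=1, Z=0, U=2) weight 1/1440
  (W=2, X=2, Y=1, Z=1, U=1) weight 1/360
  (W=2, X=2, Y=2, Z=0, U=2) weight 1/480
  (W=2, X=2, Y=2, Z=1, U=1) weight 1/120
Group by U:
  weight(U=1) = 1/45
  weight(U=2) = 1/180
Total weight = 1/45 + 1/180 = 1/36
P(U=1 | obs) = 1/45 / 1/36 = 4/5
P(U=2 | obs) = 1/180 / 1/36 = 1/5

P(U=1) = 4/5, P(U=2) = 1/5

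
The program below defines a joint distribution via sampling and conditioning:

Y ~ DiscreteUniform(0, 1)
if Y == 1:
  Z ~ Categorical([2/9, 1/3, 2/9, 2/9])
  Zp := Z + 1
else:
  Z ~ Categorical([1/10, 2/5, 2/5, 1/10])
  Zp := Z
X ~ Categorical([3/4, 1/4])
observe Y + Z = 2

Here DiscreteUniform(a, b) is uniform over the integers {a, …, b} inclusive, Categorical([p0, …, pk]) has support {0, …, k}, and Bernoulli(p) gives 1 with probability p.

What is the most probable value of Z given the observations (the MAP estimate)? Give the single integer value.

argmax_v P(Z = v | obs) = 2

Enumerate traces; 4 have nonzero weight after conditioning:
  (Y=0, Z=2, X=0) weight 3/20
  (Y=0, Z=2, X=1) weight 1/20
  (Y=1, Z=1, X=0) weight 1/8
  (Y=1, Z=1, X=1) weight 1/24
Group by Z:
  weight(Z=1) = 1/6
  weight(Z=2) = 1/5
Total weight = 1/6 + 1/5 = 11/30
P(Z=1 | obs) = 1/6 / 11/30 = 5/11
P(Z=2 | obs) = 1/5 / 11/30 = 6/11
argmax = 2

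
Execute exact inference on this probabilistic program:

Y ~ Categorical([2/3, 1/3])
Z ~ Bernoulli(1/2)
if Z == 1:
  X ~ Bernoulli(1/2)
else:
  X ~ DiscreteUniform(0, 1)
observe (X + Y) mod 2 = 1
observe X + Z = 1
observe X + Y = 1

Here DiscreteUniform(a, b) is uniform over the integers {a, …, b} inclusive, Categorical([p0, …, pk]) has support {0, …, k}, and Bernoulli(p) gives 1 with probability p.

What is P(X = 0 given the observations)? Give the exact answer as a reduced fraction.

Enumerate traces; 2 have nonzero weight after conditioning:
  (Y=0, Z=0, X=1) weight 1/6
  (Y=1, Z=1, X=0) weight 1/12
Group by X:
  weight(X=0) = 1/12
  weight(X=1) = 1/6
Total weight = 1/12 + 1/6 = 1/4
P(X=0 | obs) = 1/12 / 1/4 = 1/3
P(X=1 | obs) = 1/6 / 1/4 = 2/3

P(X = 0 | obs) = 1/3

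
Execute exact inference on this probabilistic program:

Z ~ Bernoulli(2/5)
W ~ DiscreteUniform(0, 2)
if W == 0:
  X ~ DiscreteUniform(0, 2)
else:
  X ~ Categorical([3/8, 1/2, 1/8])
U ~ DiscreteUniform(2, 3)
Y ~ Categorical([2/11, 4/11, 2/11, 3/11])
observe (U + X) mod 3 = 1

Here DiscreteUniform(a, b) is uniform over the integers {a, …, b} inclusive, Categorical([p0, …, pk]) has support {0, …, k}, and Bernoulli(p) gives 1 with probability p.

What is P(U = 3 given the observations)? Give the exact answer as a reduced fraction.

P(U = 3 | obs) = 16/23

Enumerate traces; 48 have nonzero weight after conditioning:
  (Z=0, W=0, X=1, U=3, Y=0) weight 1/165
  (Z=0, W=0, X=1, U=3, Y=1) weight 2/165
  (Z=0, W=0, X=1, U=3, Y=2) weight 1/165
  (Z=0, W=0, X=1, U=3, Y=3) weight 1/110
  (Z=0, W=0, X=2, U=2, Y=0) weight 1/165
  (Z=0, W=0, X=2, U=2, Y=1) weight 2/165
  (Z=0, W=0, X=2, U=2, Y=2) weight 1/165
  (Z=0, W=0, X=2, U=2, Y=3) weight 1/110
  … 40 more
Group by U:
  weight(U=2) = 7/72
  weight(U=3) = 2/9
Total weight = 7/72 + 2/9 = 23/72
P(U=2 | obs) = 7/72 / 23/72 = 7/23
P(U=3 | obs) = 2/9 / 23/72 = 16/23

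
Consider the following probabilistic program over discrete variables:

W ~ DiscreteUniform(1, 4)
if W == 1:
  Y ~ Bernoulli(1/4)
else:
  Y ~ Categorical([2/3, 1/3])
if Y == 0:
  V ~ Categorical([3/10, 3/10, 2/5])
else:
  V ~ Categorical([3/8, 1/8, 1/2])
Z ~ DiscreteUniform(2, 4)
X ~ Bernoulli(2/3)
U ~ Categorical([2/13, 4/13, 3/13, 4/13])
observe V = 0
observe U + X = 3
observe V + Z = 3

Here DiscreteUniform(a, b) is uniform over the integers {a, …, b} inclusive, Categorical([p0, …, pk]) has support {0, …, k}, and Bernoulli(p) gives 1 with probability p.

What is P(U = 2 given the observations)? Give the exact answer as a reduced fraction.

Enumerate traces; 16 have nonzero weight after conditioning:
  (W=1, Y=0, V=0, Z=3, X=0, U=3) weight 1/520
  (W=1, Y=0, V=0, Z=3, X=1, U=2) weight 3/1040
  (W=1, Y=1, V=0, Z=3, X=0, U=3) weight 1/1248
  (W=1, Y=1, V=0, Z=3, X=1, U=2) weight 1/832
  (W=2, Y=0, V=0, Z=3, X=0, U=3) weight 1/585
  (W=2, Y=0, V=0, Z=3, X=1, U=2) weight 1/390
  (W=2, Y=1, V=0, Z=3, X=0, U=3) weight 1/936
  (W=2, Y=1, V=0, Z=3, X=1, U=2) weight 1/624
  … 8 more
Group by U:
  weight(U=2) = 69/4160
  weight(U=3) = 23/2080
Total weight = 69/4160 + 23/2080 = 23/832
P(U=2 | obs) = 69/4160 / 23/832 = 3/5
P(U=3 | obs) = 23/2080 / 23/832 = 2/5

P(U = 2 | obs) = 3/5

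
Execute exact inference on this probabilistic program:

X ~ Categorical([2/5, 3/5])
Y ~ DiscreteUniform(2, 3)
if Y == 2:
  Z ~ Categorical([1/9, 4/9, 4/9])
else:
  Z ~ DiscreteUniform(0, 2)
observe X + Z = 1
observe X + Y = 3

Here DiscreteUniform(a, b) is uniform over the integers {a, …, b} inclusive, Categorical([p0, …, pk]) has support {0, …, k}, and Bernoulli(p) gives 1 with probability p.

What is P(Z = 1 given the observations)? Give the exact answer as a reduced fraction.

P(Z = 1 | obs) = 2/3

Enumerate traces; 2 have nonzero weight after conditioning:
  (X=0, Y=3, Z=1) weight 1/15
  (X=1, Y=2, Z=0) weight 1/30
Group by Z:
  weight(Z=0) = 1/30
  weight(Z=1) = 1/15
Total weight = 1/30 + 1/15 = 1/10
P(Z=0 | obs) = 1/30 / 1/10 = 1/3
P(Z=1 | obs) = 1/15 / 1/10 = 2/3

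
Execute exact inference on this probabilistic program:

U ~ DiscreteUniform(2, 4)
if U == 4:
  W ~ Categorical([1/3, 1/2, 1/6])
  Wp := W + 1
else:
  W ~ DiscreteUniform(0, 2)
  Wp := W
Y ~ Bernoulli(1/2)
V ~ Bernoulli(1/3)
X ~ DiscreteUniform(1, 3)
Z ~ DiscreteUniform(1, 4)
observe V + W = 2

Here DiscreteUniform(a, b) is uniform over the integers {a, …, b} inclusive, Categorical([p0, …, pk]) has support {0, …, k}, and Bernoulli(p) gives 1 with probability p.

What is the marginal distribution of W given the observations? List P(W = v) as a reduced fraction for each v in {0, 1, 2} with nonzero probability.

P(W=1) = 7/17, P(W=2) = 10/17

Enumerate traces; 144 have nonzero weight after conditioning:
  (U=2, W=1, Y=0, V=1, X=1, Z=1) weight 1/648
  (U=2, W=1, Y=0, V=1, X=1, Z=2) weight 1/648
  (U=2, W=1, Y=0, V=1, X=1, Z=3) weight 1/648
  (U=2, W=1, Y=0, V=1, X=1, Z=4) weight 1/648
  (U=2, W=1, Y=0, V=1, X=2, Z=1) weight 1/648
  (U=2, W=1, Y=0, V=1, X=2, Z=2) weight 1/648
  (U=2, W=1, Y=0, V=1, X=2, Z=3) weight 1/648
  (U=2, W=1, Y=0, V=1, X=2, Z=4) weight 1/648
  (U=2, W=2, Y=0, V=0, X=1, Z=1) weight 1/324
  … 135 more
Group by W:
  weight(W=1) = 7/54
  weight(W=2) = 5/27
Total weight = 7/54 + 5/27 = 17/54
P(W=1 | obs) = 7/54 / 17/54 = 7/17
P(W=2 | obs) = 5/27 / 17/54 = 10/17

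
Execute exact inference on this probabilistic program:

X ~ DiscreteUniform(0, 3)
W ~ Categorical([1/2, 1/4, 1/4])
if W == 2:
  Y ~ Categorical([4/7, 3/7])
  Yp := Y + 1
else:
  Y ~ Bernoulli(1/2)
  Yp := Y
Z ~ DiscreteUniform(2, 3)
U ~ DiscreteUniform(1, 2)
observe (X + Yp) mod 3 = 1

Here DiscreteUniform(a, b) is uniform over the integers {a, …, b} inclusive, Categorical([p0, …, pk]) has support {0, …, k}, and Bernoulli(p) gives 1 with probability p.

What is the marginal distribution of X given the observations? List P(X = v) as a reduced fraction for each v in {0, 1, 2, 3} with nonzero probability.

Enumerate traces; 36 have nonzero weight after conditioning:
  (X=0, W=0, Y=1, Z=2, U=1) weight 1/64
  (X=0, W=0, Y=1, Z=2, U=2) weight 1/64
  (X=0, W=0, Y=1, Z=3, U=1) weight 1/64
  (X=0, W=0, Y=1, Z=3, U=2) weight 1/64
  (X=0, W=1, Y=1, Z=2, U=1) weight 1/128
  (X=0, W=1, Y=1, Z=2, U=2) weight 1/128
  (X=0, W=1, Y=1, Z=3, U=1) weight 1/128
  (X=0, W=1, Y=1, Z=3, U=2) weight 1/128
  (X=1, W=0, Y=0, Z=2, U=1) weight 1/64
  (X=2, W=2, Y=1, Z=2, U=1) weight 3/448
  … 26 more
Group by X:
  weight(X=0) = 29/224
  weight(X=1) = 3/32
  weight(X=2) = 3/112
  weight(X=3) = 29/224
Total weight = 29/224 + 3/32 + 3/112 + 29/224 = 85/224
P(X=0 | obs) = 29/224 / 85/224 = 29/85
P(X=1 | obs) = 3/32 / 85/224 = 21/85
P(X=2 | obs) = 3/112 / 85/224 = 6/85
P(X=3 | obs) = 29/224 / 85/224 = 29/85

P(X=0) = 29/85, P(X=1) = 21/85, P(X=2) = 6/85, P(X=3) = 29/85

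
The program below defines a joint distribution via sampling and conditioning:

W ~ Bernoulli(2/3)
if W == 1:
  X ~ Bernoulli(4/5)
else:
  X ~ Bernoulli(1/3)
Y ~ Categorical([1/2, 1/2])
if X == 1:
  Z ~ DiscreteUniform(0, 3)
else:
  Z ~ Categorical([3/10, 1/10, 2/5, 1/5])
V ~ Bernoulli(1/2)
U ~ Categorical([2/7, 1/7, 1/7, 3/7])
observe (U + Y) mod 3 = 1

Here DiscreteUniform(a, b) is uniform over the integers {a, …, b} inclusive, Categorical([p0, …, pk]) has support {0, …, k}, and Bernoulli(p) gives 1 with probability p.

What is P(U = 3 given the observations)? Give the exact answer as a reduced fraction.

P(U = 3 | obs) = 1/2

Enumerate traces; 96 have nonzero weight after conditioning:
  (W=0, X=0, Y=0, Z=0, V=0, U=1) weight 1/420
  (W=0, X=0, Y=0, Z=0, V=1, U=1) weight 1/420
  (W=0, X=0, Y=0, Z=1, V=0, U=1) weight 1/1260
  (W=0, X=0, Y=0, Z=1, V=1, U=1) weight 1/1260
  (W=0, X=0, Y=0, Z=2, V=0, U=1) weight 1/315
  (W=0, X=0, Y=0, Z=2, V=1, U=1) weight 1/315
  (W=0, X=0, Y=0, Z=3, V=0, U=1) weight 1/630
  (W=0, X=0, Y=0, Z=3, V=1, U=1) weight 1/630
  (W=0, X=0, Y=1, Z=0, V=0, U=0) weight 1/210
  (W=0, X=0, Y=1, Z=0, V=0, U=3) weight 1/140
  … 86 more
Group by U:
  weight(U=0) = 1/7
  weight(U=1) = 1/14
  weight(U=3) = 3/14
Total weight = 1/7 + 1/14 + 3/14 = 3/7
P(U=0 | obs) = 1/7 / 3/7 = 1/3
P(U=1 | obs) = 1/14 / 3/7 = 1/6
P(U=3 | obs) = 3/14 / 3/7 = 1/2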